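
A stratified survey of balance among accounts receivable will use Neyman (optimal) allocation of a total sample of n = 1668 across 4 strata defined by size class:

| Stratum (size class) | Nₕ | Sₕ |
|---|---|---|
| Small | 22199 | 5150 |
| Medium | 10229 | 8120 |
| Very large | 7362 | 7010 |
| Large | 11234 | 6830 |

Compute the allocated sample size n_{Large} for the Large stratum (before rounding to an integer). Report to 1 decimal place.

392.9

Neyman allocation: nₕ = n·NₕSₕ / Σⱼ NⱼSⱼ.
Σ NⱼSⱼ = 22199·5150 + 10229·8120 + 7362·7010 + 11234·6830 = 3.2572017 × 10^8.
n_{Large} = 1668·11234·6830 / (3.2572017 × 10^8) = 392.9.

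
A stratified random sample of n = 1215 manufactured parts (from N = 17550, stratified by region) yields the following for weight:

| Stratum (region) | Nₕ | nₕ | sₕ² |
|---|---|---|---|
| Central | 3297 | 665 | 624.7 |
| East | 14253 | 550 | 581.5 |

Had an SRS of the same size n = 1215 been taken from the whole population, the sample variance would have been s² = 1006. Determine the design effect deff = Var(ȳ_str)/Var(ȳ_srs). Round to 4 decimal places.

Var(ȳ_str) = Σ Wₕ²(1−fₕ)sₕ²/nₕ with Wₕ = Nₕ/17550:
  Central: (3297/17550)²·(1−665/3297)·624.7/665 = 0.02646674
  East: (14253/17550)²·(1−550/14253)·581.5/550 = 0.67043199
  → Var(ȳ_str) = 0.69689873.
Var(ȳ_srs) = (1 − 1215/17550)·1006/1215 = 0.7706616.
deff = 0.69689873 / 0.7706616 = 0.9043.

0.9043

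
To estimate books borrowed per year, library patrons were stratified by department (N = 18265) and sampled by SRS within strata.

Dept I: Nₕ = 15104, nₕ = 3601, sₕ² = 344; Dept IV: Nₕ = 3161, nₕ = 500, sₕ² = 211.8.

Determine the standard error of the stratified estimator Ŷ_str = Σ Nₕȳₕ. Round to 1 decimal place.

Var(Ŷ_str) = Σₕ Nₕ²(1 − fₕ)sₕ²/nₕ.
Dept I: 15104²·(1 − 3601/15104)·344/3601 = 1.6597337 × 10^7.
Dept IV: 3161²·(1 − 500/3161)·211.8/500 = 3.5630779 × 10^6.
Sum = 2.0160415 × 10^7.
SE = √(2.0160415 × 10^7) = 4490.0.

4490.0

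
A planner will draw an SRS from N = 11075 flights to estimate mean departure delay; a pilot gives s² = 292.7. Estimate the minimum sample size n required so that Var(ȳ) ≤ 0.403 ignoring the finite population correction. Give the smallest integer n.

Without fpc, n₀ = s²/D = 292.7/0.403 = 726.3027.
Rounding up, n = 727.

727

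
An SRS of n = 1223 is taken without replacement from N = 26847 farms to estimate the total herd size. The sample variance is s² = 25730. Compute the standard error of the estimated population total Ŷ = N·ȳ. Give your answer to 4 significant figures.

Var(Ŷ) = N²·Var(ȳ) = N²·(1 − n/N)·s²/n.
f = 1223/26847 = 0.04555444; Var(ȳ) = 0.95444556·25730/1223 = 20.080036.
Var(Ŷ) = 26847² · 20.080036 = 1.4472915 × 10^10.
SE(Ŷ) = √(1.4472915 × 10^10) = 120300.

120300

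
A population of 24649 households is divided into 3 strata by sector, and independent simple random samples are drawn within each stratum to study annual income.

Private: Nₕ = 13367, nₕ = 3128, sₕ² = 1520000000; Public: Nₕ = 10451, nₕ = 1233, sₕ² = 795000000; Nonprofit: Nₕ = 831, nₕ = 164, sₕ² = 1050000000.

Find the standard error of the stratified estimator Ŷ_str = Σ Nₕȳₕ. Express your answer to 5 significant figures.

Var(Ŷ_str) = Σₕ Nₕ²(1 − fₕ)sₕ²/nₕ.
Private: 13367²·(1 − 3128/13367)·1520000000/3128 = 6.650715 × 10^13.
Public: 10451²·(1 − 1233/10451)·795000000/1233 = 6.2115302 × 10^13.
Nonprofit: 831²·(1 − 164/831)·1050000000/164 = 3.5487247 × 10^12.
Sum = 1.3217118 × 10^14.
SE = √(1.3217118 × 10^14) = 1.1497 × 10^7.

1.1497 × 10^7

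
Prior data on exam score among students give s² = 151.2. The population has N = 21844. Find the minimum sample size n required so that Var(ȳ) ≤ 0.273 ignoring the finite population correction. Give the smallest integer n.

Without fpc, n₀ = s²/D = 151.2/0.273 = 553.8462.
Rounding up, n = 554.

554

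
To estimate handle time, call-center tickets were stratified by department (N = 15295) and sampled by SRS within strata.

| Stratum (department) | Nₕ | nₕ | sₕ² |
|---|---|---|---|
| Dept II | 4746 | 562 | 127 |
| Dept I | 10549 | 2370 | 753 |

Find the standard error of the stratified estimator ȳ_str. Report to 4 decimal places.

Var(ȳ_str) = Σₕ Wₕ²(1 − fₕ)sₕ²/nₕ with Wₕ = Nₕ/N, N = 15295.
Dept II: Wₕ = 0.31029748; term = 0.31029748²·(1 − 0.11841551)·127/562 = 0.019181733.
Dept I: Wₕ = 0.68970252; term = 0.68970252²·(1 − 0.22466585)·753/2370 = 0.11718153.
Sum = 0.13636326.
SE = √(0.13636326) = 0.3693.

0.3693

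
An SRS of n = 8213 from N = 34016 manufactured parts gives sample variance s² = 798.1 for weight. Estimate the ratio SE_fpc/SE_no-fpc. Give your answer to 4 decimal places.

f = n/N = 8213/34016 = 0.24144520.
SE_no-fpc = √(s²/n) = 0.31172939; SE_fpc = √((1−f)s²/n) = 0.27150087.
Ratio = √(1−f) = 0.87095051.

0.8710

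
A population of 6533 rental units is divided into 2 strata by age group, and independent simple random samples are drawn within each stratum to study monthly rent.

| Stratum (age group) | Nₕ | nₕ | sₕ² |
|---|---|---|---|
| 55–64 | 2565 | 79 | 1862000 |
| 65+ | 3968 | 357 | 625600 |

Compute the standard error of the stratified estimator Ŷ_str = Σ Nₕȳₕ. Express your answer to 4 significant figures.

Var(Ŷ_str) = Σₕ Nₕ²(1 − fₕ)sₕ²/nₕ.
55–64: 2565²·(1 − 79/2565)·1862000/79 = 1.502938 × 10^11.
65+: 3968²·(1 − 357/3968)·625600/357 = 2.5108899 × 10^10.
Sum = 1.754027 × 10^11.
SE = √(1.754027 × 10^11) = 418800.

418800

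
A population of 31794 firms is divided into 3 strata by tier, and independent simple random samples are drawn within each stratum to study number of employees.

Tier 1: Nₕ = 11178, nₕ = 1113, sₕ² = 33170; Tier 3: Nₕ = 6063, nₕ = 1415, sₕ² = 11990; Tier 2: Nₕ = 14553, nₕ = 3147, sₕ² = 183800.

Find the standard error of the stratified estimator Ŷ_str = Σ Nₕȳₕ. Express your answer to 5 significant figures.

115270

Var(Ŷ_str) = Σₕ Nₕ²(1 − fₕ)sₕ²/nₕ.
Tier 1: 11178²·(1 − 1113/11178)·33170/1113 = 3.3529586 × 10^9.
Tier 3: 6063²·(1 − 1415/6063)·11990/1415 = 2.3879016 × 10^8.
Tier 2: 14553²·(1 − 3147/14553)·183800/3147 = 9.6947064 × 10^9.
Sum = 1.3286455 × 10^10.
SE = √(1.3286455 × 10^10) = 115270.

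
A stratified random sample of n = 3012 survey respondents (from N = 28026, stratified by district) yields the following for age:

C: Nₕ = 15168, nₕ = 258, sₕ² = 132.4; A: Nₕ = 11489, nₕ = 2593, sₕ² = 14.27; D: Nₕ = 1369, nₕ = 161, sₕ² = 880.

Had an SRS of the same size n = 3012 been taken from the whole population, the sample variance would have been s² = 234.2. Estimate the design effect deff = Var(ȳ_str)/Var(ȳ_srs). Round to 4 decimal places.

Var(ȳ_str) = Σ Wₕ²(1−fₕ)sₕ²/nₕ with Wₕ = Nₕ/28026:
  C: (15168/28026)²·(1−258/15168)·132.4/258 = 0.14775834
  A: (11489/28026)²·(1−2593/11489)·14.27/2593 = 7.1610421 × 10^-4
  D: (1369/28026)²·(1−161/1369)·880/161 = 0.011508135
  → Var(ȳ_str) = 0.15998258.
Var(ȳ_srs) = (1 − 3012/28026)·234.2/3012 = 0.069399118.
deff = 0.15998258 / 0.069399118 = 2.3053.

2.3053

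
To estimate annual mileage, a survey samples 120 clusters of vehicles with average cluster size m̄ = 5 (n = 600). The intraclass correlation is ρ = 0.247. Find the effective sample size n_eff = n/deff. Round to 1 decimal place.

deff = 1 + (5 − 1)·0.247 = 1 + 0.988 = 1.988.
n_eff = 600 / 1.988 = 301.8.

301.8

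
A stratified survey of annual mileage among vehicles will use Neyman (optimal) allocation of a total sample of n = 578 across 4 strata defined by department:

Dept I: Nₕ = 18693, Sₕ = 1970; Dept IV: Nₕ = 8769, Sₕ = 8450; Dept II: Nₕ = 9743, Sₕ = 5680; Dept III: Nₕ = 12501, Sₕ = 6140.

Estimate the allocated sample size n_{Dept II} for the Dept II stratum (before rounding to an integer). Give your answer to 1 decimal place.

131.6

Neyman allocation: nₕ = n·NₕSₕ / Σⱼ NⱼSⱼ.
Σ NⱼSⱼ = 18693·1970 + 8769·8450 + 9743·5680 + 12501·6140 = 2.4301964 × 10^8.
n_{Dept II} = 578·9743·5680 / (2.4301964 × 10^8) = 131.6.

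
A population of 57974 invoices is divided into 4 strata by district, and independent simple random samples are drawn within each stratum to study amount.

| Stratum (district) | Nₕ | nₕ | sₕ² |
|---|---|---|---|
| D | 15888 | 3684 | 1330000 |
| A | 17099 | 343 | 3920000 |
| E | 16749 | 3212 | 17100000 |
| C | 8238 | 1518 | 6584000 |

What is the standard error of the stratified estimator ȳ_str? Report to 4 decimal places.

37.7578

Var(ȳ_str) = Σₕ Wₕ²(1 − fₕ)sₕ²/nₕ with Wₕ = Nₕ/N, N = 57974.
D: Wₕ = 0.27405389; term = 0.27405389²·(1 − 0.23187311)·1330000/3684 = 20.827489.
A: Wₕ = 0.29494256; term = 0.29494256²·(1 − 0.02005965)·3920000/343 = 974.24117.
E: Wₕ = 0.28890537; term = 0.28890537²·(1 − 0.19177264)·17100000/3212 = 359.1413.
C: Wₕ = 0.14209818; term = 0.14209818²·(1 − 0.18426803)·6584000/1518 = 71.440186.
Sum = 1425.6501.
SE = √(1425.6501) = 37.7578.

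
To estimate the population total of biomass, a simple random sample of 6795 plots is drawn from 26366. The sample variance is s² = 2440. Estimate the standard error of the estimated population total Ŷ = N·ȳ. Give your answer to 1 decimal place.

Var(Ŷ) = N²·Var(ȳ) = N²·(1 − n/N)·s²/n.
f = 6795/26366 = 0.25771827; Var(ȳ) = 0.74228173·2440/6795 = 0.26654414.
Var(Ŷ) = 26366² · 0.26654414 = 1.8529241 × 10^8.
SE(Ŷ) = √(1.8529241 × 10^8) = 13612.2.

13612.2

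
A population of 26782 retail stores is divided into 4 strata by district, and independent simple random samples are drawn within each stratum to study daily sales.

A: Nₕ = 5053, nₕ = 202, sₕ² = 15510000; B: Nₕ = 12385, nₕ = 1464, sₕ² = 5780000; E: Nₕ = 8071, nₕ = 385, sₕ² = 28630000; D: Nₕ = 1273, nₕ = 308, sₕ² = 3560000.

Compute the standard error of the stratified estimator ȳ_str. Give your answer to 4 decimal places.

Var(ȳ_str) = Σₕ Wₕ²(1 − fₕ)sₕ²/nₕ with Wₕ = Nₕ/N, N = 26782.
A: Wₕ = 0.18867150; term = 0.18867150²·(1 − 0.03997625)·15510000/202 = 2623.9466.
B: Wₕ = 0.46243746; term = 0.46243746²·(1 − 0.11820751)·5780000/1464 = 744.49051.
E: Wₕ = 0.30135912; term = 0.30135912²·(1 − 0.04770165)·28630000/385 = 6431.3528.
D: Wₕ = 0.04753192; term = 0.04753192²·(1 − 0.24194815)·3560000/308 = 19.795614.
Sum = 9819.5855.
SE = √(9819.5855) = 99.0938.

99.0938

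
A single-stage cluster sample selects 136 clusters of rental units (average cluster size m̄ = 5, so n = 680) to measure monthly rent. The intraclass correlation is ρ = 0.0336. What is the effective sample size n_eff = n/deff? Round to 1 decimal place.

599.4

deff = 1 + (5 − 1)·0.0336 = 1 + 0.1344 = 1.1344.
n_eff = 680 / 1.1344 = 599.4.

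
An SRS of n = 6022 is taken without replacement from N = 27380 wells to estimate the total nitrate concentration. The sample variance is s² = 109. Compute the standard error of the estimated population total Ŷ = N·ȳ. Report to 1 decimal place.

Var(Ŷ) = N²·Var(ȳ) = N²·(1 − n/N)·s²/n.
f = 6022/27380 = 0.21994156; Var(ȳ) = 0.78005844·109/6022 = 0.014119291.
Var(Ŷ) = 27380² · 0.014119291 = 1.058473 × 10^7.
SE(Ŷ) = √(1.058473 × 10^7) = 3253.4.

3253.4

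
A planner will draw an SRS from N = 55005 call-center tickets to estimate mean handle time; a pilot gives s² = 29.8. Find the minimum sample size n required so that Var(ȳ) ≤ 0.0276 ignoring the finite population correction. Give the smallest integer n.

1080

Without fpc, n₀ = s²/D = 29.8/0.0276 = 1079.7101.
Rounding up, n = 1080.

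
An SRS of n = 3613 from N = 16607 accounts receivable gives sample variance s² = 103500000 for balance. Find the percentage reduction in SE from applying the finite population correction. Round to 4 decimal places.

f = n/N = 3613/16607 = 0.21755886.
SE_no-fpc = √(s²/n) = 169.25293; SE_fpc = √((1−f)s²/n) = 149.71387.
Ratio = √(1−f) = 0.88455703. Reduction = 100·(1 − 0.88455703) = 11.5443%.

11.5443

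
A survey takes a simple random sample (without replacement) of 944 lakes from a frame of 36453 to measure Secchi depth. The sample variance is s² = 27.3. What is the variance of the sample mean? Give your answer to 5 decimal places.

0.02817

Under SRS without replacement, Var(ȳ) = (1 − f)·s²/n with f = n/N = 944/36453 = 0.02589636.
Var(ȳ) = (1 − 0.02589636)·27.3/944 = 0.97410364·0.028919492 = 0.028170582.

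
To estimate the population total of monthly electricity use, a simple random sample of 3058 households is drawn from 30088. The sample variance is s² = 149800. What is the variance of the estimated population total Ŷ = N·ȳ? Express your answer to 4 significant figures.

3.984 × 10^10

Var(Ŷ) = N²·Var(ȳ) = N²·(1 − n/N)·s²/n.
f = 3058/30088 = 0.10163520; Var(ȳ) = 0.89836480·149800/3058 = 44.007536.
Var(Ŷ) = 30088² · 44.007536 = 3.9839483 × 10^10.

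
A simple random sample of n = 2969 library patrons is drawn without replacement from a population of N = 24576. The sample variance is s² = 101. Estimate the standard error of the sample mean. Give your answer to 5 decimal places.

0.17294

Under SRS without replacement, Var(ȳ) = (1 − f)·s²/n with f = n/N = 2969/24576 = 0.12080892.
Var(ȳ) = (1 − 0.12080892)·101/2969 = 0.87919108·0.034018188 = 0.029908487.
SE(ȳ) = √(0.029908487) = 0.17294.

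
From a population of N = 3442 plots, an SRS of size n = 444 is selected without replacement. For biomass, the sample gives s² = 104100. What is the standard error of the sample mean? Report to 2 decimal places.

14.29

Under SRS without replacement, Var(ȳ) = (1 − f)·s²/n with f = n/N = 444/3442 = 0.12899477.
Var(ȳ) = (1 − 0.12899477)·104100/444 = 0.87100523·234.45946 = 204.21542.
SE(ȳ) = √(204.21542) = 14.29.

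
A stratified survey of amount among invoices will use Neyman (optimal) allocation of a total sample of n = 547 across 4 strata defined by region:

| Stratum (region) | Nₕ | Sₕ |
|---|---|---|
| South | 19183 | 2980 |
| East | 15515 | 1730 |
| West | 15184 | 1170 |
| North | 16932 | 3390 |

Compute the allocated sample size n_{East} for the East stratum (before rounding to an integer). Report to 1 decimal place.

92.2

Neyman allocation: nₕ = n·NₕSₕ / Σⱼ NⱼSⱼ.
Σ NⱼSⱼ = 19183·2980 + 15515·1730 + 15184·1170 + 16932·3390 = 1.5917105 × 10^8.
n_{East} = 547·15515·1730 / (1.5917105 × 10^8) = 92.2.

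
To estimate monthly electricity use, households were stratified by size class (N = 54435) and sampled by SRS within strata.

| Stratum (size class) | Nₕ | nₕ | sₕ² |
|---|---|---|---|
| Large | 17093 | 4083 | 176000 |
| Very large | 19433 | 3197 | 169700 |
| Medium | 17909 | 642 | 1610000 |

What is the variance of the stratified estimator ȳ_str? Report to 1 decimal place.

270.6

Var(ȳ_str) = Σₕ Wₕ²(1 − fₕ)sₕ²/nₕ with Wₕ = Nₕ/N, N = 54435.
Large: Wₕ = 0.31400753; term = 0.31400753²·(1 − 0.23886971)·176000/4083 = 3.2349861.
Very large: Wₕ = 0.35699458; term = 0.35699458²·(1 − 0.16451397)·169700/3197 = 5.6519934.
Medium: Wₕ = 0.32899789; term = 0.32899789²·(1 − 0.03584790)·1610000/642 = 261.71139.
Sum = 270.59837.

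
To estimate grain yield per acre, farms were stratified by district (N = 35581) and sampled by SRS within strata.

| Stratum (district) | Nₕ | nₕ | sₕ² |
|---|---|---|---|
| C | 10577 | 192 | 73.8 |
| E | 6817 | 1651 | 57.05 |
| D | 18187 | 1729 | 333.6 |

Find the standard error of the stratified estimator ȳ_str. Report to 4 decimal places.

0.2827

Var(ȳ_str) = Σₕ Wₕ²(1 − fₕ)sₕ²/nₕ with Wₕ = Nₕ/N, N = 35581.
C: Wₕ = 0.29726539; term = 0.29726539²·(1 − 0.01815260)·73.8/192 = 0.033349386.
E: Wₕ = 0.19159102; term = 0.19159102²·(1 − 0.24218865)·57.05/1651 = 9.6121374 × 10^-4.
D: Wₕ = 0.51114359; term = 0.51114359²·(1 − 0.09506791)·333.6/1729 = 0.045617646.
Sum = 0.079928246.
SE = √(0.079928246) = 0.2827.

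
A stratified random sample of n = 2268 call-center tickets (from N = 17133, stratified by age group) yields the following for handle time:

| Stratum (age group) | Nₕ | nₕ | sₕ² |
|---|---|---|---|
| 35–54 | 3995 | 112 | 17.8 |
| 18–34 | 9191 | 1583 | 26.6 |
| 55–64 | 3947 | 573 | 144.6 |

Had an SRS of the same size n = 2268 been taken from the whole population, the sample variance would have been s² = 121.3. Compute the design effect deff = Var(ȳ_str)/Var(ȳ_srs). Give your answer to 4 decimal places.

Var(ȳ_str) = Σ Wₕ²(1−fₕ)sₕ²/nₕ with Wₕ = Nₕ/17133:
  35–54: (3995/17133)²·(1−112/3995)·17.8/112 = 0.0083988403
  18–34: (9191/17133)²·(1−1583/9191)·26.6/1583 = 0.0040028301
  55–64: (3947/17133)²·(1−573/3947)·144.6/573 = 0.011448776
  → Var(ȳ_str) = 0.023850446.
Var(ȳ_srs) = (1 − 2268/17133)·121.3/2268 = 0.046403341.
deff = 0.023850446 / 0.046403341 = 0.5140.

0.5140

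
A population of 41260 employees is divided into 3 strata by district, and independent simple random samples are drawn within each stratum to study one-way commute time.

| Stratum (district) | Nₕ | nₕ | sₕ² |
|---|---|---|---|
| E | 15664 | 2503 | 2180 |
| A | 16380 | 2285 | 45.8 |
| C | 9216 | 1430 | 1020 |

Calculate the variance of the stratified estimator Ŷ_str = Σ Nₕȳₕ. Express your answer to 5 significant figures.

2.3536 × 10^8

Var(Ŷ_str) = Σₕ Nₕ²(1 − fₕ)sₕ²/nₕ.
E: 15664²·(1 − 2503/15664)·2180/2503 = 1.7955074 × 10^8.
A: 16380²·(1 − 2285/16380)·45.8/2285 = 4.627626 × 10^6.
C: 9216²·(1 − 1430/9216)·1020/1430 = 5.1182442 × 10^7.
Sum = 2.3536081 × 10^8.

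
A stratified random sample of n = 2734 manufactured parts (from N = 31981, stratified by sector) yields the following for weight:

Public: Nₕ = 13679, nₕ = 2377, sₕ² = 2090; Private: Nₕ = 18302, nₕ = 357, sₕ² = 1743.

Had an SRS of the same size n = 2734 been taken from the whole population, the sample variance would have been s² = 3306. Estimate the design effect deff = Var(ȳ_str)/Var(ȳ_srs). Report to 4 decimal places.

Var(ȳ_str) = Σ Wₕ²(1−fₕ)sₕ²/nₕ with Wₕ = Nₕ/31981:
  Public: (13679/31981)²·(1−2377/13679)·2090/2377 = 0.13290542
  Private: (18302/31981)²·(1−357/18302)·1743/357 = 1.5677872
  → Var(ȳ_str) = 1.7006926.
Var(ȳ_srs) = (1 − 2734/31981)·3306/2734 = 1.1058434.
deff = 1.7006926 / 1.1058434 = 1.5379.

1.5379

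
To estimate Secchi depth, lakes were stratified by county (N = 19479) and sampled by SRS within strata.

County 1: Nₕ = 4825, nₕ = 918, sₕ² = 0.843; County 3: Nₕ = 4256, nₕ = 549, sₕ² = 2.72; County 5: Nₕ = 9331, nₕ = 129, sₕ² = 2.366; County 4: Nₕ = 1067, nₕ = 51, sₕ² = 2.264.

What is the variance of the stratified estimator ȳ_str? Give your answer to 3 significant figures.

0.00453

Var(ȳ_str) = Σₕ Wₕ²(1 − fₕ)sₕ²/nₕ with Wₕ = Nₕ/N, N = 19479.
County 1: Wₕ = 0.24770265; term = 0.24770265²·(1 − 0.19025907)·0.843/918 = 4.562389 × 10^-5.
County 3: Wₕ = 0.21849171; term = 0.21849171²·(1 − 0.12899436)·2.72/549 = 2.060096 × 10^-4.
County 5: Wₕ = 0.47902870; term = 0.47902870²·(1 − 0.01382488)·2.366/129 = 0.0041505164.
County 4: Wₕ = 0.05477694; term = 0.05477694²·(1 − 0.04779756)·2.264/51 = 1.2683265 × 10^-4.
Sum = 0.0045289825.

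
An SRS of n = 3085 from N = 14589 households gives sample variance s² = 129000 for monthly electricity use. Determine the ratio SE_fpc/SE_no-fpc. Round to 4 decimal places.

f = n/N = 3085/14589 = 0.21146069.
SE_no-fpc = √(s²/n) = 6.4664701; SE_fpc = √((1−f)s²/n) = 5.7422083.
Ratio = √(1−f) = 0.88799736.

0.8880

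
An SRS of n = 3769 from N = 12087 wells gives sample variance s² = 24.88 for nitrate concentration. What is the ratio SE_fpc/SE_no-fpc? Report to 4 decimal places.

0.8296

f = n/N = 3769/12087 = 0.31182262.
SE_no-fpc = √(s²/n) = 0.081247895; SE_fpc = √((1−f)s²/n) = 0.067400376.
Ratio = √(1−f) = 0.82956457.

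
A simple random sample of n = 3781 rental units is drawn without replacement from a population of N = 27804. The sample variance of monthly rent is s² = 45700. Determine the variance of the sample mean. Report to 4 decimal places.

Under SRS without replacement, Var(ȳ) = (1 − f)·s²/n with f = n/N = 3781/27804 = 0.13598763.
Var(ȳ) = (1 − 0.13598763)·45700/3781 = 0.86401237·12.08675 = 10.443101.

10.4431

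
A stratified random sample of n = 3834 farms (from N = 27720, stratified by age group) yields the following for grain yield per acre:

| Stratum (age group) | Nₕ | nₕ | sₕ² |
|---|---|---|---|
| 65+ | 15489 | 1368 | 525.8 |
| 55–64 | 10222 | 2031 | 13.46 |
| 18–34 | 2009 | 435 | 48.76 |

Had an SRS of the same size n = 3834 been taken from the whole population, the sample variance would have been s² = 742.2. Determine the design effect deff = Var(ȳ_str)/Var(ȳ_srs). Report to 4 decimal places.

0.6630

Var(ȳ_str) = Σ Wₕ²(1−fₕ)sₕ²/nₕ with Wₕ = Nₕ/27720:
  65+: (15489/27720)²·(1−1368/15489)·525.8/1368 = 0.10940492
  55–64: (10222/27720)²·(1−2031/10222)·13.46/2031 = 7.2214014 × 10^-4
  18–34: (2009/27720)²·(1−435/2009)·48.76/435 = 4.6128853 × 10^-4
  → Var(ȳ_str) = 0.11058835.
Var(ȳ_srs) = (1 − 3834/27720)·742.2/3834 = 0.16680883.
deff = 0.11058835 / 0.16680883 = 0.6630.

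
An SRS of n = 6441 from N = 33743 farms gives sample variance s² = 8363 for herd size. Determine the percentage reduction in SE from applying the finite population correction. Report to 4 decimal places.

10.0491

f = n/N = 6441/33743 = 0.19088404.
SE_no-fpc = √(s²/n) = 1.1394739; SE_fpc = √((1−f)s²/n) = 1.0249668.
Ratio = √(1−f) = 0.89950874. Reduction = 100·(1 − 0.89950874) = 10.0491%.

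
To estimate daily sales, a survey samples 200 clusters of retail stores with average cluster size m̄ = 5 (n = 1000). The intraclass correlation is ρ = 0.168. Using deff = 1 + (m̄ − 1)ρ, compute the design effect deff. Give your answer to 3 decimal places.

deff = 1 + (5 − 1)·0.168 = 1 + 0.672 = 1.672.

1.672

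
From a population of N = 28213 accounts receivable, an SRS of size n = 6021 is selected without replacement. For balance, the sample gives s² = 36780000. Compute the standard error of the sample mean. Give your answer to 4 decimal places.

Under SRS without replacement, Var(ȳ) = (1 − f)·s²/n with f = n/N = 6021/28213 = 0.21341226.
Var(ȳ) = (1 − 0.21341226)·36780000/6021 = 0.78658774·6108.6198 = 4804.9655.
SE(ȳ) = √(4804.9655) = 69.3179.

69.3179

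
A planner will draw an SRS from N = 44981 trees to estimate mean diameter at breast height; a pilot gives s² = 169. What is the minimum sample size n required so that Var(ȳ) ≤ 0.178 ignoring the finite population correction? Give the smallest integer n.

Without fpc, n₀ = s²/D = 169/0.178 = 949.4382.
Rounding up, n = 950.

950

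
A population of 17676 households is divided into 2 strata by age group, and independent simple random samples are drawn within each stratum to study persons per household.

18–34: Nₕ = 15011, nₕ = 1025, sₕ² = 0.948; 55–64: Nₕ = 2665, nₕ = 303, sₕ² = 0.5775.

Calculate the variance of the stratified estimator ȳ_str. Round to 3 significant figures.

6.60 × 10^-4

Var(ȳ_str) = Σₕ Wₕ²(1 − fₕ)sₕ²/nₕ with Wₕ = Nₕ/N, N = 17676.
18–34: Wₕ = 0.84923060; term = 0.84923060²·(1 − 0.06828326)·0.948/1025 = 6.2146924 × 10^-4.
55–64: Wₕ = 0.15076940; term = 0.15076940²·(1 − 0.11369606)·0.5775/303 = 3.8398873 × 10^-5.
Sum = 6.5986811 × 10^-4.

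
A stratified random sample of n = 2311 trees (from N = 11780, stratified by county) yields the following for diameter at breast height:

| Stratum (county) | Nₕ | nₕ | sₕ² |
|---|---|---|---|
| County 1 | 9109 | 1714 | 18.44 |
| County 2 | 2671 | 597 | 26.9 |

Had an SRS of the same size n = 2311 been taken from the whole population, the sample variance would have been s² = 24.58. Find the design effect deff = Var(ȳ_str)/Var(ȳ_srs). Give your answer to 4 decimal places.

0.8212

Var(ȳ_str) = Σ Wₕ²(1−fₕ)sₕ²/nₕ with Wₕ = Nₕ/11780:
  County 1: (9109/11780)²·(1−1714/9109)·18.44/1714 = 0.0052223791
  County 2: (2671/11780)²·(1−597/2671)·26.9/597 = 0.0017987467
  → Var(ȳ_str) = 0.0070211258.
Var(ȳ_srs) = (1 − 2311/11780)·24.58/2311 = 0.0085495008.
deff = 0.0070211258 / 0.0085495008 = 0.8212.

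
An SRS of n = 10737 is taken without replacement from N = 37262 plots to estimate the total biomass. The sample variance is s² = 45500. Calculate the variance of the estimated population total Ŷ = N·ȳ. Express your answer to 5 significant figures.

4.1884 × 10^9

Var(Ŷ) = N²·Var(ȳ) = N²·(1 − n/N)·s²/n.
f = 10737/37262 = 0.28814878; Var(ȳ) = 0.71185122·45500/10737 = 3.0165996.
Var(Ŷ) = 37262² · 3.0165996 = 4.1884178 × 10^9.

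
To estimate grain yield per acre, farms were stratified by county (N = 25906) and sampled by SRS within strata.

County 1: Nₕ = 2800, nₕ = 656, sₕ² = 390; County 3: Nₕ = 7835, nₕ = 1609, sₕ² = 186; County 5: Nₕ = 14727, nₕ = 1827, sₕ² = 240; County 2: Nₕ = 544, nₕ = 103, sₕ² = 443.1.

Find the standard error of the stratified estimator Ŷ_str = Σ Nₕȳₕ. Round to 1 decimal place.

Var(Ŷ_str) = Σₕ Nₕ²(1 − fₕ)sₕ²/nₕ.
County 1: 2800²·(1 − 656/2800)·390/656 = 3.5689756 × 10^6.
County 3: 7835²·(1 − 1609/7835)·186/1609 = 5.6390379 × 10^6.
County 5: 14727²·(1 − 1827/14727)·240/1827 = 2.4956099 × 10^7.
County 2: 544²·(1 − 103/544)·443.1/103 = 1.032053 × 10^6.
Sum = 3.5196166 × 10^7.
SE = √(3.5196166 × 10^7) = 5932.6.

5932.6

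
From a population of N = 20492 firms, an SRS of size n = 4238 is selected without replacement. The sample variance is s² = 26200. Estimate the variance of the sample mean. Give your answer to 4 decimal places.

Under SRS without replacement, Var(ȳ) = (1 − f)·s²/n with f = n/N = 4238/20492 = 0.20681241.
Var(ȳ) = (1 − 0.20681241)·26200/4238 = 0.79318759·6.1821614 = 4.9036137.

4.9036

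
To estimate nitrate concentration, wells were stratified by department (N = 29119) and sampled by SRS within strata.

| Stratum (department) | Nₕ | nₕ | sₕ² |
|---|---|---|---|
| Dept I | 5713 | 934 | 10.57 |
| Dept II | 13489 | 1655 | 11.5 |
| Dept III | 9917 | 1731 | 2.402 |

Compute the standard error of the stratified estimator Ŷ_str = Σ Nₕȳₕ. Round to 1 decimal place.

Var(Ŷ_str) = Σₕ Nₕ²(1 − fₕ)sₕ²/nₕ.
Dept I: 5713²·(1 − 934/5713)·10.57/934 = 308979.29.
Dept II: 13489²·(1 − 1655/13489)·11.5/1655 = 1.1092033 × 10^6.
Dept III: 9917²·(1 − 1731/9917)·2.402/1731 = 112649.17.
Sum = 1.5308318 × 10^6.
SE = √(1.5308318 × 10^6) = 1237.3.

1237.3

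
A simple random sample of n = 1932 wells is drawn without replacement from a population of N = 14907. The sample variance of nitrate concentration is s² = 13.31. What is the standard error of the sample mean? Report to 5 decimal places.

0.07744

Under SRS without replacement, Var(ȳ) = (1 − f)·s²/n with f = n/N = 1932/14907 = 0.12960354.
Var(ȳ) = (1 − 0.12960354)·13.31/1932 = 0.87039646·0.006889234 = 0.0059963648.
SE(ȳ) = √(0.0059963648) = 0.07744.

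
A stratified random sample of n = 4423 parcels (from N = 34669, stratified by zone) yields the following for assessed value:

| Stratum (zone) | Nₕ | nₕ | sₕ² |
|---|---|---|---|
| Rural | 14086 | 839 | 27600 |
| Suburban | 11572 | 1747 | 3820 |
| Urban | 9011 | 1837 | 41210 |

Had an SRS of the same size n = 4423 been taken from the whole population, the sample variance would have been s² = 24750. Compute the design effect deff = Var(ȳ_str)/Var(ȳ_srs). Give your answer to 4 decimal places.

Var(ȳ_str) = Σ Wₕ²(1−fₕ)sₕ²/nₕ with Wₕ = Nₕ/34669:
  Rural: (14086/34669)²·(1−839/14086)·27600/839 = 5.1070453
  Suburban: (11572/34669)²·(1−1747/11572)·3820/1747 = 0.20683728
  Urban: (9011/34669)²·(1−1837/9011)·41210/1837 = 1.2065496
  → Var(ȳ_str) = 6.5204322.
Var(ȳ_srs) = (1 − 4423/34669)·24750/4423 = 4.8818552.
deff = 6.5204322 / 4.8818552 = 1.3356.

1.3356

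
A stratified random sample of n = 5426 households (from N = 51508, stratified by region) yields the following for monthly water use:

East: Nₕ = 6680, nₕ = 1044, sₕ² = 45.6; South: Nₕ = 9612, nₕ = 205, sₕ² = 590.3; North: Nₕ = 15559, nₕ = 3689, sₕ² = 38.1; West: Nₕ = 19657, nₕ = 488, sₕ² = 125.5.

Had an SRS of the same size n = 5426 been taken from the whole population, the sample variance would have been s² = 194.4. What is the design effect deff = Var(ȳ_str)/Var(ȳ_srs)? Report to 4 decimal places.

Var(ȳ_str) = Σ Wₕ²(1−fₕ)sₕ²/nₕ with Wₕ = Nₕ/51508:
  East: (6680/51508)²·(1−1044/6680)·45.6/1044 = 6.1981548 × 10^-4
  South: (9612/51508)²·(1−205/9612)·590.3/205 = 0.098137379
  North: (15559/51508)²·(1−3689/15559)·38.1/3689 = 7.1895109 × 10^-4
  West: (19657/51508)²·(1−488/19657)·125.5/488 = 0.036525084
  → Var(ȳ_str) = 0.13600123.
Var(ȳ_srs) = (1 − 5426/51508)·194.4/5426 = 0.032053326.
deff = 0.13600123 / 0.032053326 = 4.2430.

4.2430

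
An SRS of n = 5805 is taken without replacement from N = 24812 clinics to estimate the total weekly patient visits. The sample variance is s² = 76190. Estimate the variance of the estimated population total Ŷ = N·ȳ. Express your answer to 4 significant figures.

Var(Ŷ) = N²·Var(ȳ) = N²·(1 − n/N)·s²/n.
f = 5805/24812 = 0.23395937; Var(ȳ) = 0.76604063·76190/5805 = 10.054201.
Var(Ŷ) = 24812² · 10.054201 = 6.1897215 × 10^9.

6.190 × 10^9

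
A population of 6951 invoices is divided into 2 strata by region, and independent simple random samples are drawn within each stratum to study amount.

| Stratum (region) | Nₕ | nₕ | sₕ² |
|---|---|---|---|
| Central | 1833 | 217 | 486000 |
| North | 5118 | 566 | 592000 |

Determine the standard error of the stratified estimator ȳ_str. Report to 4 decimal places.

Var(ȳ_str) = Σₕ Wₕ²(1 − fₕ)sₕ²/nₕ with Wₕ = Nₕ/N, N = 6951.
Central: Wₕ = 0.26370306; term = 0.26370306²·(1 − 0.11838516)·486000/217 = 137.30482.
North: Wₕ = 0.73629694; term = 0.73629694²·(1 − 0.11059007)·592000/566 = 504.32818.
Sum = 641.633.
SE = √(641.633) = 25.3305.

25.3305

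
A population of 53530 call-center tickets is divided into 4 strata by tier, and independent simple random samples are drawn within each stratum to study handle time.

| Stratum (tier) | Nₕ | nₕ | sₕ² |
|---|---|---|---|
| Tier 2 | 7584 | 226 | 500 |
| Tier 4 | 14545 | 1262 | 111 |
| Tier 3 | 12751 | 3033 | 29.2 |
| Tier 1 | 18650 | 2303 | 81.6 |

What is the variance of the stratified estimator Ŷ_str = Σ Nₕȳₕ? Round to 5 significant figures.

Var(Ŷ_str) = Σₕ Nₕ²(1 − fₕ)sₕ²/nₕ.
Tier 2: 7584²·(1 − 226/7584)·500/226 = 1.2345812 × 10^8.
Tier 4: 14545²·(1 − 1262/14545)·111/1262 = 1.6993136 × 10^7.
Tier 3: 12751²·(1 − 3033/12751)·29.2/3033 = 1.1929757 × 10^6.
Tier 1: 18650²·(1 − 2303/18650)·81.6/2303 = 1.0802223 × 10^7.
Sum = 1.5244645 × 10^8.

1.5245 × 10^8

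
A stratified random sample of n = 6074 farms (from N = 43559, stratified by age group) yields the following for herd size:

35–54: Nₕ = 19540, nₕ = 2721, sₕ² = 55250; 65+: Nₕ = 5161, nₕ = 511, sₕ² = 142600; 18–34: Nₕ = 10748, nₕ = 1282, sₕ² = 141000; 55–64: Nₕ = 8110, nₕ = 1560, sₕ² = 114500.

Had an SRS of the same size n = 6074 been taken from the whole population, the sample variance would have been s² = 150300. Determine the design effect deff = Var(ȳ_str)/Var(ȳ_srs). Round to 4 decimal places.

0.7044

Var(ȳ_str) = Σ Wₕ²(1−fₕ)sₕ²/nₕ with Wₕ = Nₕ/43559:
  35–54: (19540/43559)²·(1−2721/19540)·55250/2721 = 3.5170024
  65+: (5161/43559)²·(1−511/5161)·142600/511 = 3.5296337
  18–34: (10748/43559)²·(1−1282/10748)·141000/1282 = 5.8975203
  55–64: (8110/43559)²·(1−1560/8110)·114500/1560 = 2.0548837
  → Var(ȳ_str) = 14.99904.
Var(ȳ_srs) = (1 − 6074/43559)·150300/6074 = 21.294322.
deff = 14.99904 / 21.294322 = 0.7044.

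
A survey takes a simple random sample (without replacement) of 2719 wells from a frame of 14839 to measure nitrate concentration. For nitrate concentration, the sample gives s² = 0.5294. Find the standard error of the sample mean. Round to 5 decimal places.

0.01261

Under SRS without replacement, Var(ȳ) = (1 − f)·s²/n with f = n/N = 2719/14839 = 0.18323337.
Var(ȳ) = (1 − 0.18323337)·0.5294/2719 = 0.81676663·1.9470394 × 10^-4 = 1.5902768 × 10^-4.
SE(ȳ) = √(1.5902768 × 10^-4) = 0.01261.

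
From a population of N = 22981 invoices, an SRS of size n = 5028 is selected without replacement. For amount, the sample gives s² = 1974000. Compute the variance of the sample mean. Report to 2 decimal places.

306.70

Under SRS without replacement, Var(ȳ) = (1 − f)·s²/n with f = n/N = 5028/22981 = 0.21878943.
Var(ȳ) = (1 − 0.21878943)·1974000/5028 = 0.78121057·392.60143 = 306.70439.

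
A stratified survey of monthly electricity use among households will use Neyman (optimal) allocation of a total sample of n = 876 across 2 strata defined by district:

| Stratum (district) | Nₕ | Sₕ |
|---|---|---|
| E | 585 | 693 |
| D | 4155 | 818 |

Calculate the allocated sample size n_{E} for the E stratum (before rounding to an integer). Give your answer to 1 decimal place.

93.4

Neyman allocation: nₕ = n·NₕSₕ / Σⱼ NⱼSⱼ.
Σ NⱼSⱼ = 585·693 + 4155·818 = 3.804195 × 10^6.
n_{E} = 876·585·693 / (3.804195 × 10^6) = 93.4.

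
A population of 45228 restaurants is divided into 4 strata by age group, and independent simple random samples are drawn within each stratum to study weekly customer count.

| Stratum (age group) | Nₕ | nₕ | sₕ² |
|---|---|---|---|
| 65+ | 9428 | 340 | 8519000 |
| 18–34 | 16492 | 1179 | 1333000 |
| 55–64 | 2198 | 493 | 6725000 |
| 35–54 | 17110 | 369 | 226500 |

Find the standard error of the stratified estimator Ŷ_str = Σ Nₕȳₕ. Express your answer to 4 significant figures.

Var(Ŷ_str) = Σₕ Nₕ²(1 − fₕ)sₕ²/nₕ.
65+: 9428²·(1 − 340/9428)·8519000/340 = 2.1468297 × 10^12.
18–34: 16492²·(1 − 1179/16492)·1333000/1179 = 2.8552882 × 10^11.
55–64: 2198²·(1 − 493/2198)·6725000/493 = 5.1120776 × 10^10.
35–54: 17110²·(1 − 369/17110)·226500/369 = 1.7582201 × 10^11.
Sum = 2.6593013 × 10^12.
SE = √(2.6593013 × 10^12) = 1.631 × 10^6.

1.631 × 10^6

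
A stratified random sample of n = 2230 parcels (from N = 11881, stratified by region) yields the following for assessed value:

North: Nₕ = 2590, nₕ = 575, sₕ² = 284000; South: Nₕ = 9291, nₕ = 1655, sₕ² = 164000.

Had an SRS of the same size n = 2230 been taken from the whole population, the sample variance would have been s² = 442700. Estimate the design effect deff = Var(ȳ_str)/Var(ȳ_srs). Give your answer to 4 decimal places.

0.4221

Var(ȳ_str) = Σ Wₕ²(1−fₕ)sₕ²/nₕ with Wₕ = Nₕ/11881:
  North: (2590/11881)²·(1−575/2590)·284000/575 = 18.26078
  South: (9291/11881)²·(1−1655/9291)·164000/1655 = 49.80446
  → Var(ȳ_str) = 68.06524.
Var(ȳ_srs) = (1 − 2230/11881)·442700/2230 = 161.25901.
deff = 68.06524 / 161.25901 = 0.4221.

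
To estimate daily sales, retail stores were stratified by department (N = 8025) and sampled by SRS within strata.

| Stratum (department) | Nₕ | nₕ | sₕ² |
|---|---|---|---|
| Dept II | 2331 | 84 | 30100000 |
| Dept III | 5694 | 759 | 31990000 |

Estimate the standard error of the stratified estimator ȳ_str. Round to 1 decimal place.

218.0

Var(ȳ_str) = Σₕ Wₕ²(1 − fₕ)sₕ²/nₕ with Wₕ = Nₕ/N, N = 8025.
Dept II: Wₕ = 0.29046729; term = 0.29046729²·(1 − 0.03603604)·30100000/84 = 29143.551.
Dept III: Wₕ = 0.70953271; term = 0.70953271²·(1 − 0.13329821)·31990000/759 = 18390.223.
Sum = 47533.774.
SE = √(47533.774) = 218.0.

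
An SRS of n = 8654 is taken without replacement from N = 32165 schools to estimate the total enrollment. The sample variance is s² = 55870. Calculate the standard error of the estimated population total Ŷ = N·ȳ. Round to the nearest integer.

Var(Ŷ) = N²·Var(ȳ) = N²·(1 − n/N)·s²/n.
f = 8654/32165 = 0.26905021; Var(ȳ) = 0.73094979·55870/8654 = 4.7189929.
Var(Ŷ) = 32165² · 4.7189929 = 4.8822098 × 10^9.
SE(Ŷ) = √(4.8822098 × 10^9) = 69873.

69873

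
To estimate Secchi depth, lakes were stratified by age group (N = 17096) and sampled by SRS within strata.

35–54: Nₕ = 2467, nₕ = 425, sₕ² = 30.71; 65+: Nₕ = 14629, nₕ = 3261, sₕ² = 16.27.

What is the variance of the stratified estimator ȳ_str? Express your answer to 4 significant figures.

Var(ȳ_str) = Σₕ Wₕ²(1 − fₕ)sₕ²/nₕ with Wₕ = Nₕ/N, N = 17096.
35–54: Wₕ = 0.14430276; term = 0.14430276²·(1 − 0.17227402)·30.71/425 = 0.0012454513.
65+: Wₕ = 0.85569724; term = 0.85569724²·(1 − 0.22291339)·16.27/3261 = 0.0028388761.
Sum = 0.0040843274.

0.004084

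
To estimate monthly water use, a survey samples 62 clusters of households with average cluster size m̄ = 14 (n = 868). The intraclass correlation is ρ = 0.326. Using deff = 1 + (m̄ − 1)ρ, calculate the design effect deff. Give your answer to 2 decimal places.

5.24

deff = 1 + (14 − 1)·0.326 = 1 + 4.238 = 5.238.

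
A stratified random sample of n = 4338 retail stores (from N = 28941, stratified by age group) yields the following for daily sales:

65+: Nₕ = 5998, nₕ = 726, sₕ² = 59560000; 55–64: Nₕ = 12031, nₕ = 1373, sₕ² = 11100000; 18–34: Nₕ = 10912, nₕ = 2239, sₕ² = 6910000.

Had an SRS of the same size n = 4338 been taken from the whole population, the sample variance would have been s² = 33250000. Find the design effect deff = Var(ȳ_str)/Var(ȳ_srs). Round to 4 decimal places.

0.7188

Var(ȳ_str) = Σ Wₕ²(1−fₕ)sₕ²/nₕ with Wₕ = Nₕ/28941:
  65+: (5998/28941)²·(1−726/5998)·59560000/726 = 3097.2258
  55–64: (12031/28941)²·(1−1373/12031)·11100000/1373 = 1237.6642
  18–34: (10912/28941)²·(1−2239/10912)·6910000/2239 = 348.71497
  → Var(ȳ_str) = 4683.605.
Var(ȳ_srs) = (1 − 4338/28941)·33250000/4338 = 6515.9334.
deff = 4683.605 / 6515.9334 = 0.7188.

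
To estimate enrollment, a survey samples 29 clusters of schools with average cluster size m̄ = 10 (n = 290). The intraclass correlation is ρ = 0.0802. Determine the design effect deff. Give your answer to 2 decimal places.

1.72

deff = 1 + (10 − 1)·0.0802 = 1 + 0.7218 = 1.7218.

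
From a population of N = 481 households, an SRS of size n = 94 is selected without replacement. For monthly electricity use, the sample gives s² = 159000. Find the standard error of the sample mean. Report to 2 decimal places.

36.89

Under SRS without replacement, Var(ȳ) = (1 − f)·s²/n with f = n/N = 94/481 = 0.19542620.
Var(ȳ) = (1 − 0.19542620)·159000/94 = 0.80457380·1691.4894 = 1360.928.
SE(ȳ) = √(1360.928) = 36.89.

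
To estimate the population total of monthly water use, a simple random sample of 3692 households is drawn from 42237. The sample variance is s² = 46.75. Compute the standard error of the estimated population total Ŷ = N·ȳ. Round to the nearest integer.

Var(Ŷ) = N²·Var(ȳ) = N²·(1 − n/N)·s²/n.
f = 3692/42237 = 0.08741151; Var(ȳ) = 0.91258849·46.75/3692 = 0.011555664.
Var(Ŷ) = 42237² · 0.011555664 = 2.0614891 × 10^7.
SE(Ŷ) = √(2.0614891 × 10^7) = 4540.

4540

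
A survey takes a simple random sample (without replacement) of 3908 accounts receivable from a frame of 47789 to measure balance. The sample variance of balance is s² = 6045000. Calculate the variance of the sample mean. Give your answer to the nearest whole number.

Under SRS without replacement, Var(ȳ) = (1 − f)·s²/n with f = n/N = 3908/47789 = 0.08177614.
Var(ȳ) = (1 − 0.08177614)·6045000/3908 = 0.91822386·1546.827 = 1420.3335.

1420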